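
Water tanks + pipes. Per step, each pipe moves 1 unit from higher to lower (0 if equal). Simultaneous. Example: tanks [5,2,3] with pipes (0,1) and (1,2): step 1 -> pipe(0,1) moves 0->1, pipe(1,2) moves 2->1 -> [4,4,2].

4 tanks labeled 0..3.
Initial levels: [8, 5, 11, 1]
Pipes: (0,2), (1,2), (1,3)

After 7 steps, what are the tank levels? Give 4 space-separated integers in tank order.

Answer: 6 6 7 6

Derivation:
Step 1: flows [2->0,2->1,1->3] -> levels [9 5 9 2]
Step 2: flows [0=2,2->1,1->3] -> levels [9 5 8 3]
Step 3: flows [0->2,2->1,1->3] -> levels [8 5 8 4]
Step 4: flows [0=2,2->1,1->3] -> levels [8 5 7 5]
Step 5: flows [0->2,2->1,1=3] -> levels [7 6 7 5]
Step 6: flows [0=2,2->1,1->3] -> levels [7 6 6 6]
Step 7: flows [0->2,1=2,1=3] -> levels [6 6 7 6]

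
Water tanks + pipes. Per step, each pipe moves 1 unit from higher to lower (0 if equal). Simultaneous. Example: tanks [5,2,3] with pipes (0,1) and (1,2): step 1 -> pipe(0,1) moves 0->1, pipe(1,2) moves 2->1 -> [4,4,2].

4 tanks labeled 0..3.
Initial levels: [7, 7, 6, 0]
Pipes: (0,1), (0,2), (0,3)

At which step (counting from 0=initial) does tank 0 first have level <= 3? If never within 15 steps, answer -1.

Step 1: flows [0=1,0->2,0->3] -> levels [5 7 7 1]
Step 2: flows [1->0,2->0,0->3] -> levels [6 6 6 2]
Step 3: flows [0=1,0=2,0->3] -> levels [5 6 6 3]
Step 4: flows [1->0,2->0,0->3] -> levels [6 5 5 4]
Step 5: flows [0->1,0->2,0->3] -> levels [3 6 6 5]
Tank 0 first reaches <=3 at step 5

Answer: 5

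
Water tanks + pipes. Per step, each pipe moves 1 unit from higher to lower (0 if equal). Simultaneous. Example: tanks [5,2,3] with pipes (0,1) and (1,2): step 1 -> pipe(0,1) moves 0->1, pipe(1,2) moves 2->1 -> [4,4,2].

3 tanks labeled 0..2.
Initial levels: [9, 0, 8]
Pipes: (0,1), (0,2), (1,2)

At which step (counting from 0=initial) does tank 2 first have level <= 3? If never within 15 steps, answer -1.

Answer: -1

Derivation:
Step 1: flows [0->1,0->2,2->1] -> levels [7 2 8]
Step 2: flows [0->1,2->0,2->1] -> levels [7 4 6]
Step 3: flows [0->1,0->2,2->1] -> levels [5 6 6]
Step 4: flows [1->0,2->0,1=2] -> levels [7 5 5]
Step 5: flows [0->1,0->2,1=2] -> levels [5 6 6]
  -> period-2 cycle (repeats step 3); tank 2 never drops to <=3
Tank 2 never reaches <=3 within 15 steps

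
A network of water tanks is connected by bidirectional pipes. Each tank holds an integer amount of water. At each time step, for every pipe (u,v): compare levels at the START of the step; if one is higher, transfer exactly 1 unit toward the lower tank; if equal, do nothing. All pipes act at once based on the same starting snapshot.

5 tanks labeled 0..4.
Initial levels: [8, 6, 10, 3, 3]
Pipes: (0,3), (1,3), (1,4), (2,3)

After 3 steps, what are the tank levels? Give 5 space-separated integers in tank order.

Answer: 7 5 7 6 5

Derivation:
Step 1: flows [0->3,1->3,1->4,2->3] -> levels [7 4 9 6 4]
Step 2: flows [0->3,3->1,1=4,2->3] -> levels [6 5 8 7 4]
Step 3: flows [3->0,3->1,1->4,2->3] -> levels [7 5 7 6 5]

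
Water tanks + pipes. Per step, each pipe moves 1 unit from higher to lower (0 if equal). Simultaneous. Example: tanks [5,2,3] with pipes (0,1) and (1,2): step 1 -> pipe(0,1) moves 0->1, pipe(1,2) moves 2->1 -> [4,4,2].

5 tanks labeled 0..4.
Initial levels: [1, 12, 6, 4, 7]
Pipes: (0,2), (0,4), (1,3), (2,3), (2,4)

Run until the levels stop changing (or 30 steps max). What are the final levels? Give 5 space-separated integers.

Step 1: flows [2->0,4->0,1->3,2->3,4->2] -> levels [3 11 5 6 5]
Step 2: flows [2->0,4->0,1->3,3->2,2=4] -> levels [5 10 5 6 4]
Step 3: flows [0=2,0->4,1->3,3->2,2->4] -> levels [4 9 5 6 6]
Step 4: flows [2->0,4->0,1->3,3->2,4->2] -> levels [6 8 6 6 4]
Step 5: flows [0=2,0->4,1->3,2=3,2->4] -> levels [5 7 5 7 6]
Step 6: flows [0=2,4->0,1=3,3->2,4->2] -> levels [6 7 7 6 4]
Step 7: flows [2->0,0->4,1->3,2->3,2->4] -> levels [6 6 4 8 6]
Step 8: flows [0->2,0=4,3->1,3->2,4->2] -> levels [5 7 7 6 5]
Step 9: flows [2->0,0=4,1->3,2->3,2->4] -> levels [6 6 4 8 6]
  -> period-2 cycle: step 9 state = step 7 state; never stabilizes
  -> state at step 30: (30-7) mod 2 = 1, same as step 8 -> [5 7 7 6 5]

Answer: 5 7 7 6 5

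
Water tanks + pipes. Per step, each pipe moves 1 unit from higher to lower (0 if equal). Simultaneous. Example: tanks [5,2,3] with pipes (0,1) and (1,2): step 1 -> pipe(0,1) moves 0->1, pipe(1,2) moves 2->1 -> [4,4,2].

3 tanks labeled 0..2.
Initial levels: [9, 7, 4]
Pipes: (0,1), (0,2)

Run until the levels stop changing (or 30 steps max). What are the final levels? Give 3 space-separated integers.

Step 1: flows [0->1,0->2] -> levels [7 8 5]
Step 2: flows [1->0,0->2] -> levels [7 7 6]
Step 3: flows [0=1,0->2] -> levels [6 7 7]
Step 4: flows [1->0,2->0] -> levels [8 6 6]
Step 5: flows [0->1,0->2] -> levels [6 7 7]
  -> period-2 cycle: step 5 state = step 3 state; never stabilizes
  -> state at step 30: (30-3) mod 2 = 1, same as step 4 -> [8 6 6]

Answer: 8 6 6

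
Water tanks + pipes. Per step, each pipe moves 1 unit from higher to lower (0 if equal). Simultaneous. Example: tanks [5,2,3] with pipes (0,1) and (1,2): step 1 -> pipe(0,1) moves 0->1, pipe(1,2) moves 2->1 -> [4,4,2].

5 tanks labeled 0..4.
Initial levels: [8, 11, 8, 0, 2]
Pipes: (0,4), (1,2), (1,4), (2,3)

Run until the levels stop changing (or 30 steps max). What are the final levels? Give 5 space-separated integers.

Step 1: flows [0->4,1->2,1->4,2->3] -> levels [7 9 8 1 4]
Step 2: flows [0->4,1->2,1->4,2->3] -> levels [6 7 8 2 6]
Step 3: flows [0=4,2->1,1->4,2->3] -> levels [6 7 6 3 7]
Step 4: flows [4->0,1->2,1=4,2->3] -> levels [7 6 6 4 6]
Step 5: flows [0->4,1=2,1=4,2->3] -> levels [6 6 5 5 7]
Step 6: flows [4->0,1->2,4->1,2=3] -> levels [7 6 6 5 5]
Step 7: flows [0->4,1=2,1->4,2->3] -> levels [6 5 5 6 7]
Step 8: flows [4->0,1=2,4->1,3->2] -> levels [7 6 6 5 5]
  -> period-2 cycle: step 8 state = step 6 state; never stabilizes
  -> state at step 30: (30-6) mod 2 = 0, same as step 6 -> [7 6 6 5 5]

Answer: 7 6 6 5 5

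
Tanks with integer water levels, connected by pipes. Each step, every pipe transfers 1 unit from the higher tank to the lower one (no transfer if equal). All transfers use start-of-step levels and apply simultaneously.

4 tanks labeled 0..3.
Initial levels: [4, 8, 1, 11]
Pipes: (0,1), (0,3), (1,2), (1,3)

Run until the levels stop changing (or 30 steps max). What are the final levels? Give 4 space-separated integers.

Step 1: flows [1->0,3->0,1->2,3->1] -> levels [6 7 2 9]
Step 2: flows [1->0,3->0,1->2,3->1] -> levels [8 6 3 7]
Step 3: flows [0->1,0->3,1->2,3->1] -> levels [6 7 4 7]
Step 4: flows [1->0,3->0,1->2,1=3] -> levels [8 5 5 6]
Step 5: flows [0->1,0->3,1=2,3->1] -> levels [6 7 5 6]
Step 6: flows [1->0,0=3,1->2,1->3] -> levels [7 4 6 7]
Step 7: flows [0->1,0=3,2->1,3->1] -> levels [6 7 5 6]
  -> period-2 cycle: step 7 state = step 5 state; never stabilizes
  -> state at step 30: (30-5) mod 2 = 1, same as step 6 -> [7 4 6 7]

Answer: 7 4 6 7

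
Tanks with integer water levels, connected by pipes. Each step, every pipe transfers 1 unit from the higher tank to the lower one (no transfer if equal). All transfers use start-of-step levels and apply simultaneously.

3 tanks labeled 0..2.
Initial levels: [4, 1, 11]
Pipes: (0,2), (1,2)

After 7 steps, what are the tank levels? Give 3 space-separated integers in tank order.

Step 1: flows [2->0,2->1] -> levels [5 2 9]
Step 2: flows [2->0,2->1] -> levels [6 3 7]
Step 3: flows [2->0,2->1] -> levels [7 4 5]
Step 4: flows [0->2,2->1] -> levels [6 5 5]
Step 5: flows [0->2,1=2] -> levels [5 5 6]
Step 6: flows [2->0,2->1] -> levels [6 6 4]
Step 7: flows [0->2,1->2] -> levels [5 5 6]

Answer: 5 5 6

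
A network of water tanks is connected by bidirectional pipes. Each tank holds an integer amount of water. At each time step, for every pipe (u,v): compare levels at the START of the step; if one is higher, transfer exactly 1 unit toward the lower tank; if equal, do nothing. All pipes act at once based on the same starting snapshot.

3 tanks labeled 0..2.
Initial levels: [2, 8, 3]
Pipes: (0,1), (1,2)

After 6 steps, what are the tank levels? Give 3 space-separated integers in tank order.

Step 1: flows [1->0,1->2] -> levels [3 6 4]
Step 2: flows [1->0,1->2] -> levels [4 4 5]
Step 3: flows [0=1,2->1] -> levels [4 5 4]
Step 4: flows [1->0,1->2] -> levels [5 3 5]
Step 5: flows [0->1,2->1] -> levels [4 5 4]
  -> period-2 cycle: step 5 state = step 3 state
  -> state at step 6: (6-3) mod 2 = 1, same as step 4 -> [5 3 5]

Answer: 5 3 5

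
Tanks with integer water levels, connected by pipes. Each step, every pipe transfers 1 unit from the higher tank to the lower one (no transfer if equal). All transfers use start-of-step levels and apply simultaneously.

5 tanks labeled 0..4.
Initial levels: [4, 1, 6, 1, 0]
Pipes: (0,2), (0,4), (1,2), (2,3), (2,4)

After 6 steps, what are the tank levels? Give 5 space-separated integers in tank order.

Step 1: flows [2->0,0->4,2->1,2->3,2->4] -> levels [4 2 2 2 2]
Step 2: flows [0->2,0->4,1=2,2=3,2=4] -> levels [2 2 3 2 3]
Step 3: flows [2->0,4->0,2->1,2->3,2=4] -> levels [4 3 0 3 2]
Step 4: flows [0->2,0->4,1->2,3->2,4->2] -> levels [2 2 4 2 2]
Step 5: flows [2->0,0=4,2->1,2->3,2->4] -> levels [3 3 0 3 3]
Step 6: flows [0->2,0=4,1->2,3->2,4->2] -> levels [2 2 4 2 2]

Answer: 2 2 4 2 2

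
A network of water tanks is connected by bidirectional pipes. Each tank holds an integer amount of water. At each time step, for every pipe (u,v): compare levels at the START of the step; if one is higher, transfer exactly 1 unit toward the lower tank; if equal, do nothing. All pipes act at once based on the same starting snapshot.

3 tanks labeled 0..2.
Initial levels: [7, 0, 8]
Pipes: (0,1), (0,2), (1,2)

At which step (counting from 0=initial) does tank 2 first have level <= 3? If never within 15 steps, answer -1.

Answer: -1

Derivation:
Step 1: flows [0->1,2->0,2->1] -> levels [7 2 6]
Step 2: flows [0->1,0->2,2->1] -> levels [5 4 6]
Step 3: flows [0->1,2->0,2->1] -> levels [5 6 4]
Step 4: flows [1->0,0->2,1->2] -> levels [5 4 6]
  -> period-2 cycle (repeats step 2); tank 2 never drops to <=3
Tank 2 never reaches <=3 within 15 steps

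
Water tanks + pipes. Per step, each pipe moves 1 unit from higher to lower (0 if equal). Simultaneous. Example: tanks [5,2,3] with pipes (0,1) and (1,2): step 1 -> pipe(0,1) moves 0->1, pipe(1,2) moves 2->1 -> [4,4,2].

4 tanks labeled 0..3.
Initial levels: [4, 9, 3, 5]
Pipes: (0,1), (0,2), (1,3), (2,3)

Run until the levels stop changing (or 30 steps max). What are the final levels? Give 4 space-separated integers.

Answer: 6 5 4 6

Derivation:
Step 1: flows [1->0,0->2,1->3,3->2] -> levels [4 7 5 5]
Step 2: flows [1->0,2->0,1->3,2=3] -> levels [6 5 4 6]
Step 3: flows [0->1,0->2,3->1,3->2] -> levels [4 7 6 4]
Step 4: flows [1->0,2->0,1->3,2->3] -> levels [6 5 4 6]
  -> period-2 cycle: step 4 state = step 2 state; never stabilizes
  -> state at step 30: (30-2) mod 2 = 0, same as step 2 -> [6 5 4 6]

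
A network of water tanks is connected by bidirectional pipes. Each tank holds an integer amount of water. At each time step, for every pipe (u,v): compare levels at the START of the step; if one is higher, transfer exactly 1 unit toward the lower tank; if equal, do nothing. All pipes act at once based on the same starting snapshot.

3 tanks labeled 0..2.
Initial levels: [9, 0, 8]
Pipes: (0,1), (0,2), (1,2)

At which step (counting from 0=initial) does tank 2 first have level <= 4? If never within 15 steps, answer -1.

Answer: -1

Derivation:
Step 1: flows [0->1,0->2,2->1] -> levels [7 2 8]
Step 2: flows [0->1,2->0,2->1] -> levels [7 4 6]
Step 3: flows [0->1,0->2,2->1] -> levels [5 6 6]
Step 4: flows [1->0,2->0,1=2] -> levels [7 5 5]
Step 5: flows [0->1,0->2,1=2] -> levels [5 6 6]
  -> period-2 cycle (repeats step 3); tank 2 never drops to <=4
Tank 2 never reaches <=4 within 15 steps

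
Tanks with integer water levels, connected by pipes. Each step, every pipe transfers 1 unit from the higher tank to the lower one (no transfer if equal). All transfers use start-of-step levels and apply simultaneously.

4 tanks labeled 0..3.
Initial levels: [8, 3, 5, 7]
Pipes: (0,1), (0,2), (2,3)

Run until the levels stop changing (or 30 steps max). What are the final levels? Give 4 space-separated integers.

Answer: 6 5 5 7

Derivation:
Step 1: flows [0->1,0->2,3->2] -> levels [6 4 7 6]
Step 2: flows [0->1,2->0,2->3] -> levels [6 5 5 7]
Step 3: flows [0->1,0->2,3->2] -> levels [4 6 7 6]
Step 4: flows [1->0,2->0,2->3] -> levels [6 5 5 7]
  -> period-2 cycle: step 4 state = step 2 state; never stabilizes
  -> state at step 30: (30-2) mod 2 = 0, same as step 2 -> [6 5 5 7]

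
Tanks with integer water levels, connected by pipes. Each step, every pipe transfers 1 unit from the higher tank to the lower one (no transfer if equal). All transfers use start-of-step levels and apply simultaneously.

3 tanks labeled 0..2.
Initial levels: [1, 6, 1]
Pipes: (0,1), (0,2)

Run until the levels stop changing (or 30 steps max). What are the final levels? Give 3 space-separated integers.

Step 1: flows [1->0,0=2] -> levels [2 5 1]
Step 2: flows [1->0,0->2] -> levels [2 4 2]
Step 3: flows [1->0,0=2] -> levels [3 3 2]
Step 4: flows [0=1,0->2] -> levels [2 3 3]
Step 5: flows [1->0,2->0] -> levels [4 2 2]
Step 6: flows [0->1,0->2] -> levels [2 3 3]
  -> period-2 cycle: step 6 state = step 4 state; never stabilizes
  -> state at step 30: (30-4) mod 2 = 0, same as step 4 -> [2 3 3]

Answer: 2 3 3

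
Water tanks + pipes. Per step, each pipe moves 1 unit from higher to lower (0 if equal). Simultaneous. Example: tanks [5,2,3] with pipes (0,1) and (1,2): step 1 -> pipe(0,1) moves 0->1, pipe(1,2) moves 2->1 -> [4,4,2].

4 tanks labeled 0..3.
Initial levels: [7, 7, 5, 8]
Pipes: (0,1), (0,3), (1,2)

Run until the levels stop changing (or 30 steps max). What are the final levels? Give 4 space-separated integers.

Step 1: flows [0=1,3->0,1->2] -> levels [8 6 6 7]
Step 2: flows [0->1,0->3,1=2] -> levels [6 7 6 8]
Step 3: flows [1->0,3->0,1->2] -> levels [8 5 7 7]
Step 4: flows [0->1,0->3,2->1] -> levels [6 7 6 8]
  -> period-2 cycle: step 4 state = step 2 state; never stabilizes
  -> state at step 30: (30-2) mod 2 = 0, same as step 2 -> [6 7 6 8]

Answer: 6 7 6 8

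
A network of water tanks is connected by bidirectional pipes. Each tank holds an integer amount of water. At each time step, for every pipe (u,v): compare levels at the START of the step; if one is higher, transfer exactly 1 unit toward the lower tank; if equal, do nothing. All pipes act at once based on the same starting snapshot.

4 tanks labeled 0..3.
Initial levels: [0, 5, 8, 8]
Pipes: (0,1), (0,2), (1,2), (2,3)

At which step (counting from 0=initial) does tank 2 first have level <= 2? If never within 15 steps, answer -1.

Answer: -1

Derivation:
Step 1: flows [1->0,2->0,2->1,2=3] -> levels [2 5 6 8]
Step 2: flows [1->0,2->0,2->1,3->2] -> levels [4 5 5 7]
Step 3: flows [1->0,2->0,1=2,3->2] -> levels [6 4 5 6]
Step 4: flows [0->1,0->2,2->1,3->2] -> levels [4 6 6 5]
Step 5: flows [1->0,2->0,1=2,2->3] -> levels [6 5 4 6]
Step 6: flows [0->1,0->2,1->2,3->2] -> levels [4 5 7 5]
Step 7: flows [1->0,2->0,2->1,2->3] -> levels [6 5 4 6]
  -> period-2 cycle (repeats step 5); tank 2 never drops to <=2
Tank 2 never reaches <=2 within 15 steps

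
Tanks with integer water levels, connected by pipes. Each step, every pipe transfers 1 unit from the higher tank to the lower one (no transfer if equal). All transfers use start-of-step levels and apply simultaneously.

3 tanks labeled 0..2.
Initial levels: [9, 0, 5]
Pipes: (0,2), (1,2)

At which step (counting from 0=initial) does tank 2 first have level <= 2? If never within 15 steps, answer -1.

Answer: -1

Derivation:
Step 1: flows [0->2,2->1] -> levels [8 1 5]
Step 2: flows [0->2,2->1] -> levels [7 2 5]
Step 3: flows [0->2,2->1] -> levels [6 3 5]
Step 4: flows [0->2,2->1] -> levels [5 4 5]
Step 5: flows [0=2,2->1] -> levels [5 5 4]
Step 6: flows [0->2,1->2] -> levels [4 4 6]
Step 7: flows [2->0,2->1] -> levels [5 5 4]
  -> period-2 cycle (repeats step 5); tank 2 never drops to <=2
Tank 2 never reaches <=2 within 15 steps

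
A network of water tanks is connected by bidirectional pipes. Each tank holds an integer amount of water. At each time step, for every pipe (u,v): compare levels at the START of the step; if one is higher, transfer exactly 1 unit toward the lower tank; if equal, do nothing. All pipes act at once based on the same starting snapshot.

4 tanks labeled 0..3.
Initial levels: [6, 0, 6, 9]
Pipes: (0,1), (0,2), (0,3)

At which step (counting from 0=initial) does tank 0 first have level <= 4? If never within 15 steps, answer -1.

Answer: 6

Derivation:
Step 1: flows [0->1,0=2,3->0] -> levels [6 1 6 8]
Step 2: flows [0->1,0=2,3->0] -> levels [6 2 6 7]
Step 3: flows [0->1,0=2,3->0] -> levels [6 3 6 6]
Step 4: flows [0->1,0=2,0=3] -> levels [5 4 6 6]
Step 5: flows [0->1,2->0,3->0] -> levels [6 5 5 5]
Step 6: flows [0->1,0->2,0->3] -> levels [3 6 6 6]
Tank 0 first reaches <=4 at step 6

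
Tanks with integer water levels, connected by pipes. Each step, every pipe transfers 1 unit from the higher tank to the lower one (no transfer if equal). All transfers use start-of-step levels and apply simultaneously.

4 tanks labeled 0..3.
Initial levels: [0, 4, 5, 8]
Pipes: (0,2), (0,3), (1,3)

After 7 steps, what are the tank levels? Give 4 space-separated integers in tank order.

Answer: 3 4 4 6

Derivation:
Step 1: flows [2->0,3->0,3->1] -> levels [2 5 4 6]
Step 2: flows [2->0,3->0,3->1] -> levels [4 6 3 4]
Step 3: flows [0->2,0=3,1->3] -> levels [3 5 4 5]
Step 4: flows [2->0,3->0,1=3] -> levels [5 5 3 4]
Step 5: flows [0->2,0->3,1->3] -> levels [3 4 4 6]
Step 6: flows [2->0,3->0,3->1] -> levels [5 5 3 4]
  -> period-2 cycle: step 6 state = step 4 state
  -> state at step 7: (7-4) mod 2 = 1, same as step 5 -> [3 4 4 6]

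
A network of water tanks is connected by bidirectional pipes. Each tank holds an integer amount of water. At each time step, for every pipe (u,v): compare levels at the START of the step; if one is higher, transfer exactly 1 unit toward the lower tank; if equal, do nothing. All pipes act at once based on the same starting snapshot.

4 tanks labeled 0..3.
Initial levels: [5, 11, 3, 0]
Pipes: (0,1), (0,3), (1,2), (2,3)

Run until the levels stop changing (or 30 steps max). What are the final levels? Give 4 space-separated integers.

Answer: 4 5 4 6

Derivation:
Step 1: flows [1->0,0->3,1->2,2->3] -> levels [5 9 3 2]
Step 2: flows [1->0,0->3,1->2,2->3] -> levels [5 7 3 4]
Step 3: flows [1->0,0->3,1->2,3->2] -> levels [5 5 5 4]
Step 4: flows [0=1,0->3,1=2,2->3] -> levels [4 5 4 6]
Step 5: flows [1->0,3->0,1->2,3->2] -> levels [6 3 6 4]
Step 6: flows [0->1,0->3,2->1,2->3] -> levels [4 5 4 6]
  -> period-2 cycle: step 6 state = step 4 state; never stabilizes
  -> state at step 30: (30-4) mod 2 = 0, same as step 4 -> [4 5 4 6]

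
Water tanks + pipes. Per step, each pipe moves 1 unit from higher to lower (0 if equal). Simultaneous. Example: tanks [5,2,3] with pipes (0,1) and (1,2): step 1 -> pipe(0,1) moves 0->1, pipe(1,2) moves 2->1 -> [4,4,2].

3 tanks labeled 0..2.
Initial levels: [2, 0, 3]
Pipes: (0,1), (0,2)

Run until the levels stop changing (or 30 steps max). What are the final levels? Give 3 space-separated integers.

Answer: 1 2 2

Derivation:
Step 1: flows [0->1,2->0] -> levels [2 1 2]
Step 2: flows [0->1,0=2] -> levels [1 2 2]
Step 3: flows [1->0,2->0] -> levels [3 1 1]
Step 4: flows [0->1,0->2] -> levels [1 2 2]
  -> period-2 cycle: step 4 state = step 2 state; never stabilizes
  -> state at step 30: (30-2) mod 2 = 0, same as step 2 -> [1 2 2]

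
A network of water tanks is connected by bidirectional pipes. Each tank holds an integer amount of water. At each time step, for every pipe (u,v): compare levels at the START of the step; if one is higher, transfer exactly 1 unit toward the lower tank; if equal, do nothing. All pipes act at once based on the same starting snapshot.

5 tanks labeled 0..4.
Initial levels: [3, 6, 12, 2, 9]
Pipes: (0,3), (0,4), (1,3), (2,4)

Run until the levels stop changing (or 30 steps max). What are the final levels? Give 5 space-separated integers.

Step 1: flows [0->3,4->0,1->3,2->4] -> levels [3 5 11 4 9]
Step 2: flows [3->0,4->0,1->3,2->4] -> levels [5 4 10 4 9]
Step 3: flows [0->3,4->0,1=3,2->4] -> levels [5 4 9 5 9]
Step 4: flows [0=3,4->0,3->1,2=4] -> levels [6 5 9 4 8]
Step 5: flows [0->3,4->0,1->3,2->4] -> levels [6 4 8 6 8]
Step 6: flows [0=3,4->0,3->1,2=4] -> levels [7 5 8 5 7]
Step 7: flows [0->3,0=4,1=3,2->4] -> levels [6 5 7 6 8]
Step 8: flows [0=3,4->0,3->1,4->2] -> levels [7 6 8 5 6]
Step 9: flows [0->3,0->4,1->3,2->4] -> levels [5 5 7 7 8]
Step 10: flows [3->0,4->0,3->1,4->2] -> levels [7 6 8 5 6]
  -> period-2 cycle: step 10 state = step 8 state; never stabilizes
  -> state at step 30: (30-8) mod 2 = 0, same as step 8 -> [7 6 8 5 6]

Answer: 7 6 8 5 6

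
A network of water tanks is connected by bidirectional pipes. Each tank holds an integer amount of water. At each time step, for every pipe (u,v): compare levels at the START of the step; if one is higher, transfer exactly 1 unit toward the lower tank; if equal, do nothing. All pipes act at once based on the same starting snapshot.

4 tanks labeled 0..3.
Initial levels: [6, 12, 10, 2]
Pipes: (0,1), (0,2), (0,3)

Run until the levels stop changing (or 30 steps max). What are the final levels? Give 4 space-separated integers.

Step 1: flows [1->0,2->0,0->3] -> levels [7 11 9 3]
Step 2: flows [1->0,2->0,0->3] -> levels [8 10 8 4]
Step 3: flows [1->0,0=2,0->3] -> levels [8 9 8 5]
Step 4: flows [1->0,0=2,0->3] -> levels [8 8 8 6]
Step 5: flows [0=1,0=2,0->3] -> levels [7 8 8 7]
Step 6: flows [1->0,2->0,0=3] -> levels [9 7 7 7]
Step 7: flows [0->1,0->2,0->3] -> levels [6 8 8 8]
Step 8: flows [1->0,2->0,3->0] -> levels [9 7 7 7]
  -> period-2 cycle: step 8 state = step 6 state; never stabilizes
  -> state at step 30: (30-6) mod 2 = 0, same as step 6 -> [9 7 7 7]

Answer: 9 7 7 7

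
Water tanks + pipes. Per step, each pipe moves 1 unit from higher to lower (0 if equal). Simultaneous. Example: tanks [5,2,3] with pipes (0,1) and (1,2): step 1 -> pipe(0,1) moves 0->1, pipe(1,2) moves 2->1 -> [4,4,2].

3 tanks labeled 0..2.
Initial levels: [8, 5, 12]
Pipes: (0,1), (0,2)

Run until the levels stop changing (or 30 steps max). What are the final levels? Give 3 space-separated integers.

Answer: 9 8 8

Derivation:
Step 1: flows [0->1,2->0] -> levels [8 6 11]
Step 2: flows [0->1,2->0] -> levels [8 7 10]
Step 3: flows [0->1,2->0] -> levels [8 8 9]
Step 4: flows [0=1,2->0] -> levels [9 8 8]
Step 5: flows [0->1,0->2] -> levels [7 9 9]
Step 6: flows [1->0,2->0] -> levels [9 8 8]
  -> period-2 cycle: step 6 state = step 4 state; never stabilizes
  -> state at step 30: (30-4) mod 2 = 0, same as step 4 -> [9 8 8]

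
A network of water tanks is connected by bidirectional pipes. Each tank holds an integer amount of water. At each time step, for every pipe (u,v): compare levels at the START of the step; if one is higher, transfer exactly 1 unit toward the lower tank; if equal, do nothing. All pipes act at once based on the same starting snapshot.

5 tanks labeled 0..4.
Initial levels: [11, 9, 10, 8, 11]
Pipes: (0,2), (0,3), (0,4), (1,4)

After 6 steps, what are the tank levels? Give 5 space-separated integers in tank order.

Step 1: flows [0->2,0->3,0=4,4->1] -> levels [9 10 11 9 10]
Step 2: flows [2->0,0=3,4->0,1=4] -> levels [11 10 10 9 9]
Step 3: flows [0->2,0->3,0->4,1->4] -> levels [8 9 11 10 11]
Step 4: flows [2->0,3->0,4->0,4->1] -> levels [11 10 10 9 9]
  -> period-2 cycle: step 4 state = step 2 state
  -> state at step 6: (6-2) mod 2 = 0, same as step 2 -> [11 10 10 9 9]

Answer: 11 10 10 9 9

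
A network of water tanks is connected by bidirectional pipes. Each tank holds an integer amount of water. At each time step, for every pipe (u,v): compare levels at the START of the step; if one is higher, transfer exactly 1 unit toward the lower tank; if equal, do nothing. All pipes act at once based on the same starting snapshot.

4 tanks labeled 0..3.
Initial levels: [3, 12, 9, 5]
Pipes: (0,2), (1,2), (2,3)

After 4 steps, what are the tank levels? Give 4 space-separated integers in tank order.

Answer: 7 8 7 7

Derivation:
Step 1: flows [2->0,1->2,2->3] -> levels [4 11 8 6]
Step 2: flows [2->0,1->2,2->3] -> levels [5 10 7 7]
Step 3: flows [2->0,1->2,2=3] -> levels [6 9 7 7]
Step 4: flows [2->0,1->2,2=3] -> levels [7 8 7 7]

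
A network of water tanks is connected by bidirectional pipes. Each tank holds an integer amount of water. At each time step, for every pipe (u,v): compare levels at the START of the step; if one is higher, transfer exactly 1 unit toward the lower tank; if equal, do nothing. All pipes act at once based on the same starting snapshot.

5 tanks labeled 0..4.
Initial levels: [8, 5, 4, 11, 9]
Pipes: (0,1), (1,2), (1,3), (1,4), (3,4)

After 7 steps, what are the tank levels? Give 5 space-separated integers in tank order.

Answer: 8 6 7 8 8

Derivation:
Step 1: flows [0->1,1->2,3->1,4->1,3->4] -> levels [7 7 5 9 9]
Step 2: flows [0=1,1->2,3->1,4->1,3=4] -> levels [7 8 6 8 8]
Step 3: flows [1->0,1->2,1=3,1=4,3=4] -> levels [8 6 7 8 8]
Step 4: flows [0->1,2->1,3->1,4->1,3=4] -> levels [7 10 6 7 7]
Step 5: flows [1->0,1->2,1->3,1->4,3=4] -> levels [8 6 7 8 8]
  -> period-2 cycle: step 5 state = step 3 state
  -> state at step 7: (7-3) mod 2 = 0, same as step 3 -> [8 6 7 8 8]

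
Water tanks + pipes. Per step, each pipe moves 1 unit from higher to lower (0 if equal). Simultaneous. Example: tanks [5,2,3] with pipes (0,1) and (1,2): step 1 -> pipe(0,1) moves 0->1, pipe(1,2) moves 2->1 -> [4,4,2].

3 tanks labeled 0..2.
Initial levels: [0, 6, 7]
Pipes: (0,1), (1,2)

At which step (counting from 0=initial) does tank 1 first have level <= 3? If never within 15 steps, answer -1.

Step 1: flows [1->0,2->1] -> levels [1 6 6]
Step 2: flows [1->0,1=2] -> levels [2 5 6]
Step 3: flows [1->0,2->1] -> levels [3 5 5]
Step 4: flows [1->0,1=2] -> levels [4 4 5]
Step 5: flows [0=1,2->1] -> levels [4 5 4]
Step 6: flows [1->0,1->2] -> levels [5 3 5]
Tank 1 first reaches <=3 at step 6

Answer: 6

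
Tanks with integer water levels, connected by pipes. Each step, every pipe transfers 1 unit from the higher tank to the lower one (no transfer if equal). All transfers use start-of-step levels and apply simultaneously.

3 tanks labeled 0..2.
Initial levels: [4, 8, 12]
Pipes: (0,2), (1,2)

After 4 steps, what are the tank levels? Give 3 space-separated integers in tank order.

Answer: 8 8 8

Derivation:
Step 1: flows [2->0,2->1] -> levels [5 9 10]
Step 2: flows [2->0,2->1] -> levels [6 10 8]
Step 3: flows [2->0,1->2] -> levels [7 9 8]
Step 4: flows [2->0,1->2] -> levels [8 8 8]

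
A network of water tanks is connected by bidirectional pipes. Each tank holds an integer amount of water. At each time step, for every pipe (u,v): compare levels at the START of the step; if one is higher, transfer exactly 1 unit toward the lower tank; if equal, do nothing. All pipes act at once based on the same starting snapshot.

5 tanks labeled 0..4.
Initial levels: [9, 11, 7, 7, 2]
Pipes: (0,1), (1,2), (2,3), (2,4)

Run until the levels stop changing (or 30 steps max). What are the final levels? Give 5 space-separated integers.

Answer: 7 8 5 8 8

Derivation:
Step 1: flows [1->0,1->2,2=3,2->4] -> levels [10 9 7 7 3]
Step 2: flows [0->1,1->2,2=3,2->4] -> levels [9 9 7 7 4]
Step 3: flows [0=1,1->2,2=3,2->4] -> levels [9 8 7 7 5]
Step 4: flows [0->1,1->2,2=3,2->4] -> levels [8 8 7 7 6]
Step 5: flows [0=1,1->2,2=3,2->4] -> levels [8 7 7 7 7]
Step 6: flows [0->1,1=2,2=3,2=4] -> levels [7 8 7 7 7]
Step 7: flows [1->0,1->2,2=3,2=4] -> levels [8 6 8 7 7]
Step 8: flows [0->1,2->1,2->3,2->4] -> levels [7 8 5 8 8]
Step 9: flows [1->0,1->2,3->2,4->2] -> levels [8 6 8 7 7]
  -> period-2 cycle: step 9 state = step 7 state; never stabilizes
  -> state at step 30: (30-7) mod 2 = 1, same as step 8 -> [7 8 5 8 8]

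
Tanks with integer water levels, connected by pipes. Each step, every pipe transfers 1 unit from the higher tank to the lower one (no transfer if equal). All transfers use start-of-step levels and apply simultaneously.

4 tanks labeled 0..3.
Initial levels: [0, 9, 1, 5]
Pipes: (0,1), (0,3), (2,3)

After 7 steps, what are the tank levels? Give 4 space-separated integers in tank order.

Step 1: flows [1->0,3->0,3->2] -> levels [2 8 2 3]
Step 2: flows [1->0,3->0,3->2] -> levels [4 7 3 1]
Step 3: flows [1->0,0->3,2->3] -> levels [4 6 2 3]
Step 4: flows [1->0,0->3,3->2] -> levels [4 5 3 3]
Step 5: flows [1->0,0->3,2=3] -> levels [4 4 3 4]
Step 6: flows [0=1,0=3,3->2] -> levels [4 4 4 3]
Step 7: flows [0=1,0->3,2->3] -> levels [3 4 3 5]

Answer: 3 4 3 5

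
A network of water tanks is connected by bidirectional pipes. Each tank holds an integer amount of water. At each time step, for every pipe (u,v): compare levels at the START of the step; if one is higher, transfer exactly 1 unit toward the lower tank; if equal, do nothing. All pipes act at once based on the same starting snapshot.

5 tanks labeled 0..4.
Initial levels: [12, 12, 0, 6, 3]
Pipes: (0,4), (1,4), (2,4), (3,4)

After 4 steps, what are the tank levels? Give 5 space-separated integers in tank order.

Step 1: flows [0->4,1->4,4->2,3->4] -> levels [11 11 1 5 5]
Step 2: flows [0->4,1->4,4->2,3=4] -> levels [10 10 2 5 6]
Step 3: flows [0->4,1->4,4->2,4->3] -> levels [9 9 3 6 6]
Step 4: flows [0->4,1->4,4->2,3=4] -> levels [8 8 4 6 7]

Answer: 8 8 4 6 7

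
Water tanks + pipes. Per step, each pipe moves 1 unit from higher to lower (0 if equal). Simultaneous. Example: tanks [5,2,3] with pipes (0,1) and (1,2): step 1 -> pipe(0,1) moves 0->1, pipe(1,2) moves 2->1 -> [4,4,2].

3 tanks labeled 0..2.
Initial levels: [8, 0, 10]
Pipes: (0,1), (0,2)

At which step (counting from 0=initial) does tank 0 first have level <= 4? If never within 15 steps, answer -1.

Answer: -1

Derivation:
Step 1: flows [0->1,2->0] -> levels [8 1 9]
Step 2: flows [0->1,2->0] -> levels [8 2 8]
Step 3: flows [0->1,0=2] -> levels [7 3 8]
Step 4: flows [0->1,2->0] -> levels [7 4 7]
Step 5: flows [0->1,0=2] -> levels [6 5 7]
Step 6: flows [0->1,2->0] -> levels [6 6 6]
Step 7: flows [0=1,0=2] -> levels [6 6 6]
  -> stable; tank 0 stays at 6 > 4
Tank 0 never reaches <=4 within 15 steps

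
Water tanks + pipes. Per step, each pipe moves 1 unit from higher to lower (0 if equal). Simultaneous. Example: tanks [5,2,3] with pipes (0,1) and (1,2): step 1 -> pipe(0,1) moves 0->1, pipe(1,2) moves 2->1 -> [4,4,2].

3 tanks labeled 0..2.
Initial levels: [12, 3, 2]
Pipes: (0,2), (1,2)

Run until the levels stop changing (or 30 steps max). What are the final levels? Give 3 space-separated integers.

Step 1: flows [0->2,1->2] -> levels [11 2 4]
Step 2: flows [0->2,2->1] -> levels [10 3 4]
Step 3: flows [0->2,2->1] -> levels [9 4 4]
Step 4: flows [0->2,1=2] -> levels [8 4 5]
Step 5: flows [0->2,2->1] -> levels [7 5 5]
Step 6: flows [0->2,1=2] -> levels [6 5 6]
Step 7: flows [0=2,2->1] -> levels [6 6 5]
Step 8: flows [0->2,1->2] -> levels [5 5 7]
Step 9: flows [2->0,2->1] -> levels [6 6 5]
  -> period-2 cycle: step 9 state = step 7 state; never stabilizes
  -> state at step 30: (30-7) mod 2 = 1, same as step 8 -> [5 5 7]

Answer: 5 5 7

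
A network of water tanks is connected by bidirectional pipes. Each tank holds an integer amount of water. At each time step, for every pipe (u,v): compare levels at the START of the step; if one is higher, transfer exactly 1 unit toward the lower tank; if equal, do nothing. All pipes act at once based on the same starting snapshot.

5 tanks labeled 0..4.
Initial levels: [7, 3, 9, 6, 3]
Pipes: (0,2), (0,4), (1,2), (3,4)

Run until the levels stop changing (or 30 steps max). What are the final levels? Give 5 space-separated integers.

Answer: 4 5 7 5 7

Derivation:
Step 1: flows [2->0,0->4,2->1,3->4] -> levels [7 4 7 5 5]
Step 2: flows [0=2,0->4,2->1,3=4] -> levels [6 5 6 5 6]
Step 3: flows [0=2,0=4,2->1,4->3] -> levels [6 6 5 6 5]
Step 4: flows [0->2,0->4,1->2,3->4] -> levels [4 5 7 5 7]
Step 5: flows [2->0,4->0,2->1,4->3] -> levels [6 6 5 6 5]
  -> period-2 cycle: step 5 state = step 3 state; never stabilizes
  -> state at step 30: (30-3) mod 2 = 1, same as step 4 -> [4 5 7 5 7]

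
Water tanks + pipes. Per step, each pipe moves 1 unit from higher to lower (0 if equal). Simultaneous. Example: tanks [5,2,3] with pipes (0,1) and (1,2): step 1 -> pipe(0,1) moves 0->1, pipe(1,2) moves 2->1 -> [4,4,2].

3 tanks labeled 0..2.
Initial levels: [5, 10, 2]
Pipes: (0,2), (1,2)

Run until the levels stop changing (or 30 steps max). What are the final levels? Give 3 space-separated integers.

Answer: 5 5 7

Derivation:
Step 1: flows [0->2,1->2] -> levels [4 9 4]
Step 2: flows [0=2,1->2] -> levels [4 8 5]
Step 3: flows [2->0,1->2] -> levels [5 7 5]
Step 4: flows [0=2,1->2] -> levels [5 6 6]
Step 5: flows [2->0,1=2] -> levels [6 6 5]
Step 6: flows [0->2,1->2] -> levels [5 5 7]
Step 7: flows [2->0,2->1] -> levels [6 6 5]
  -> period-2 cycle: step 7 state = step 5 state; never stabilizes
  -> state at step 30: (30-5) mod 2 = 1, same as step 6 -> [5 5 7]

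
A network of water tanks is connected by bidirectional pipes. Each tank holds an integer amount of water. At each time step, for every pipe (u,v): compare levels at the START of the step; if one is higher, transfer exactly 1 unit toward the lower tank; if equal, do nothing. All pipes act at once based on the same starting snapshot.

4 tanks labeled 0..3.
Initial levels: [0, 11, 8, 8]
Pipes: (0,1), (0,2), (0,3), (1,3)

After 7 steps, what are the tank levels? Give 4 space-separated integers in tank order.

Answer: 8 7 6 6

Derivation:
Step 1: flows [1->0,2->0,3->0,1->3] -> levels [3 9 7 8]
Step 2: flows [1->0,2->0,3->0,1->3] -> levels [6 7 6 8]
Step 3: flows [1->0,0=2,3->0,3->1] -> levels [8 7 6 6]
Step 4: flows [0->1,0->2,0->3,1->3] -> levels [5 7 7 8]
Step 5: flows [1->0,2->0,3->0,3->1] -> levels [8 7 6 6]
  -> period-2 cycle: step 5 state = step 3 state
  -> state at step 7: (7-3) mod 2 = 0, same as step 3 -> [8 7 6 6]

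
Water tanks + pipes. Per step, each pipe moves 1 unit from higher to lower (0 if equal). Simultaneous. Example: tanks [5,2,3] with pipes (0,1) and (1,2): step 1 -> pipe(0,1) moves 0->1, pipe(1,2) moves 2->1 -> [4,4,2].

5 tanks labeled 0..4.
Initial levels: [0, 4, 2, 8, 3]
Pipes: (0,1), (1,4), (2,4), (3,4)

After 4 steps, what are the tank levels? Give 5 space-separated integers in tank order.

Step 1: flows [1->0,1->4,4->2,3->4] -> levels [1 2 3 7 4]
Step 2: flows [1->0,4->1,4->2,3->4] -> levels [2 2 4 6 3]
Step 3: flows [0=1,4->1,2->4,3->4] -> levels [2 3 3 5 4]
Step 4: flows [1->0,4->1,4->2,3->4] -> levels [3 3 4 4 3]

Answer: 3 3 4 4 3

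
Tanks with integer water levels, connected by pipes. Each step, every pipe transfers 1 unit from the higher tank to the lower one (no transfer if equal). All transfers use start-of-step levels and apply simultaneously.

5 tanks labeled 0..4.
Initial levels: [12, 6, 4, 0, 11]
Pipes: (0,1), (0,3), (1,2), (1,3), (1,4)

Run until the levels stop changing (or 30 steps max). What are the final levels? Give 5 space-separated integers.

Step 1: flows [0->1,0->3,1->2,1->3,4->1] -> levels [10 6 5 2 10]
Step 2: flows [0->1,0->3,1->2,1->3,4->1] -> levels [8 6 6 4 9]
Step 3: flows [0->1,0->3,1=2,1->3,4->1] -> levels [6 7 6 6 8]
Step 4: flows [1->0,0=3,1->2,1->3,4->1] -> levels [7 5 7 7 7]
Step 5: flows [0->1,0=3,2->1,3->1,4->1] -> levels [6 9 6 6 6]
Step 6: flows [1->0,0=3,1->2,1->3,1->4] -> levels [7 5 7 7 7]
  -> period-2 cycle: step 6 state = step 4 state; never stabilizes
  -> state at step 30: (30-4) mod 2 = 0, same as step 4 -> [7 5 7 7 7]

Answer: 7 5 7 7 7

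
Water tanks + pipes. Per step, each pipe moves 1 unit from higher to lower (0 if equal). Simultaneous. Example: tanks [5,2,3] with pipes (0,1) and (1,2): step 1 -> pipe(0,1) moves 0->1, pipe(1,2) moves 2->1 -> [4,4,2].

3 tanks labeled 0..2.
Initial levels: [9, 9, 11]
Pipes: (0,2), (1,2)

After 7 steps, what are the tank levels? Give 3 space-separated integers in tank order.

Step 1: flows [2->0,2->1] -> levels [10 10 9]
Step 2: flows [0->2,1->2] -> levels [9 9 11]
  -> period-2 cycle: step 2 state = step 0 state
  -> state at step 7: (7-0) mod 2 = 1, same as step 1 -> [10 10 9]

Answer: 10 10 9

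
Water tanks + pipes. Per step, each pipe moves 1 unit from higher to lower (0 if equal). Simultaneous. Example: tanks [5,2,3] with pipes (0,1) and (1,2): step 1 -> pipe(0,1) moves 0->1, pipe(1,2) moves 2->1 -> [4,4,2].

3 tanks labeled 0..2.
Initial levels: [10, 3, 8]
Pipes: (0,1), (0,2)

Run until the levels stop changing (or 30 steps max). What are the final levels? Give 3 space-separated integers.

Answer: 7 7 7

Derivation:
Step 1: flows [0->1,0->2] -> levels [8 4 9]
Step 2: flows [0->1,2->0] -> levels [8 5 8]
Step 3: flows [0->1,0=2] -> levels [7 6 8]
Step 4: flows [0->1,2->0] -> levels [7 7 7]
Step 5: flows [0=1,0=2] -> levels [7 7 7]
  -> stable (no change)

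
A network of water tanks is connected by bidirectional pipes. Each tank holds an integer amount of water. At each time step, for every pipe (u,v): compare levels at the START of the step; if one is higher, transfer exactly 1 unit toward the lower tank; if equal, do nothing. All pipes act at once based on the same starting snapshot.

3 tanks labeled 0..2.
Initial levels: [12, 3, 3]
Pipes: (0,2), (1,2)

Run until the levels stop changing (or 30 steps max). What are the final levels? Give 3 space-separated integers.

Answer: 6 6 6

Derivation:
Step 1: flows [0->2,1=2] -> levels [11 3 4]
Step 2: flows [0->2,2->1] -> levels [10 4 4]
Step 3: flows [0->2,1=2] -> levels [9 4 5]
Step 4: flows [0->2,2->1] -> levels [8 5 5]
Step 5: flows [0->2,1=2] -> levels [7 5 6]
Step 6: flows [0->2,2->1] -> levels [6 6 6]
Step 7: flows [0=2,1=2] -> levels [6 6 6]
  -> stable (no change)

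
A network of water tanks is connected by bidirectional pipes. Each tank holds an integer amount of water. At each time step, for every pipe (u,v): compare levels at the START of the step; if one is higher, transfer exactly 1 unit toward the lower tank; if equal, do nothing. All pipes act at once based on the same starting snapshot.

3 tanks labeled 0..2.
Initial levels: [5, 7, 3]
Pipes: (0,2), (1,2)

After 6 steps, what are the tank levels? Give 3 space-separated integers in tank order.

Step 1: flows [0->2,1->2] -> levels [4 6 5]
Step 2: flows [2->0,1->2] -> levels [5 5 5]
Step 3: flows [0=2,1=2] -> levels [5 5 5]
  -> stable; steps 4..6 unchanged -> [5 5 5]

Answer: 5 5 5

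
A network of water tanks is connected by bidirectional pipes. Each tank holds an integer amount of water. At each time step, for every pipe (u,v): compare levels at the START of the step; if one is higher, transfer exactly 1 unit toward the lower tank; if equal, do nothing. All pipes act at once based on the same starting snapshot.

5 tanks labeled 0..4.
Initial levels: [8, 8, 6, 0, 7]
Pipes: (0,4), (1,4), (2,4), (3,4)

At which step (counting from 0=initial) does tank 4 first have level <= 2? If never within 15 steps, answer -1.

Step 1: flows [0->4,1->4,4->2,4->3] -> levels [7 7 7 1 7]
Step 2: flows [0=4,1=4,2=4,4->3] -> levels [7 7 7 2 6]
Step 3: flows [0->4,1->4,2->4,4->3] -> levels [6 6 6 3 8]
Step 4: flows [4->0,4->1,4->2,4->3] -> levels [7 7 7 4 4]
Step 5: flows [0->4,1->4,2->4,3=4] -> levels [6 6 6 4 7]
Step 6: flows [4->0,4->1,4->2,4->3] -> levels [7 7 7 5 3]
Step 7: flows [0->4,1->4,2->4,3->4] -> levels [6 6 6 4 7]
  -> period-2 cycle (repeats step 5); tank 4 never drops to <=2
Tank 4 never reaches <=2 within 15 steps

Answer: -1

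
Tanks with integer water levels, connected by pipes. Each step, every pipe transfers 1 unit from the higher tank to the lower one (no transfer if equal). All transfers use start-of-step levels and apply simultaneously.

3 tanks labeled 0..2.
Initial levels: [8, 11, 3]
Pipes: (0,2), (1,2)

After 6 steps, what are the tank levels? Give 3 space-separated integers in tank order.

Answer: 7 7 8

Derivation:
Step 1: flows [0->2,1->2] -> levels [7 10 5]
Step 2: flows [0->2,1->2] -> levels [6 9 7]
Step 3: flows [2->0,1->2] -> levels [7 8 7]
Step 4: flows [0=2,1->2] -> levels [7 7 8]
Step 5: flows [2->0,2->1] -> levels [8 8 6]
Step 6: flows [0->2,1->2] -> levels [7 7 8]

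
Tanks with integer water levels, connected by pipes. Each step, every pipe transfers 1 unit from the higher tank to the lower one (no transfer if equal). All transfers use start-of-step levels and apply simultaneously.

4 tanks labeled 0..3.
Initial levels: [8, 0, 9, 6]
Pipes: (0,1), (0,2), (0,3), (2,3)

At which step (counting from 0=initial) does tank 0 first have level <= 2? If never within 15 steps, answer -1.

Step 1: flows [0->1,2->0,0->3,2->3] -> levels [7 1 7 8]
Step 2: flows [0->1,0=2,3->0,3->2] -> levels [7 2 8 6]
Step 3: flows [0->1,2->0,0->3,2->3] -> levels [6 3 6 8]
Step 4: flows [0->1,0=2,3->0,3->2] -> levels [6 4 7 6]
Step 5: flows [0->1,2->0,0=3,2->3] -> levels [6 5 5 7]
Step 6: flows [0->1,0->2,3->0,3->2] -> levels [5 6 7 5]
Step 7: flows [1->0,2->0,0=3,2->3] -> levels [7 5 5 6]
Step 8: flows [0->1,0->2,0->3,3->2] -> levels [4 6 7 6]
Step 9: flows [1->0,2->0,3->0,2->3] -> levels [7 5 5 6]
  -> period-2 cycle (repeats step 7); tank 0 never drops to <=2
Tank 0 never reaches <=2 within 15 steps

Answer: -1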